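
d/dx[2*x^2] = 4*x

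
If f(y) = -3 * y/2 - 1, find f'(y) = -3/2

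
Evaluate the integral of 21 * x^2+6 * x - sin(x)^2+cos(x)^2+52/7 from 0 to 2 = sin(4)/2 + 580/7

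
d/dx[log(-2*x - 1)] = 2/(2*x + 1)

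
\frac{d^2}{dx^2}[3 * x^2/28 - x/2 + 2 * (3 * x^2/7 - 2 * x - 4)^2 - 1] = 216*x^2/49 - 144*x/7 + 5/2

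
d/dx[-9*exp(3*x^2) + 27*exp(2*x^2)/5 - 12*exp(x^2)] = -54*x*exp(3*x^2) + 108*x*exp(2*x^2)/5 - 24*x*exp(x^2)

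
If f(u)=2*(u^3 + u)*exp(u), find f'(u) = 2*u^3*exp(u) + 6*u^2*exp(u) + 2*u*exp(u) + 2*exp(u)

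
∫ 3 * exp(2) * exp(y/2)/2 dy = 3*exp(y/2 + 2) + C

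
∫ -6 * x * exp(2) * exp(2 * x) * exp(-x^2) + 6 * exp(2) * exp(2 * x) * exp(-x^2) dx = 3*exp(-x^2 + 2*x + 2) + C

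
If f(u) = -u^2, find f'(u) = -2*u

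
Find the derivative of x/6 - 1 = 1/6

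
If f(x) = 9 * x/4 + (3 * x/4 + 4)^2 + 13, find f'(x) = 9*x/8 + 33/4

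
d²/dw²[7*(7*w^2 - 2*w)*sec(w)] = 7*(-7*w^2 + 14*w^2/cos(w)^2 + 28*w*sin(w)/cos(w) + 2*w - 4*w/cos(w)^2 - 4*sin(w)/cos(w) + 14)/cos(w)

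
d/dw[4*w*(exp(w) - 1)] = 4*w*exp(w) + 4*exp(w) - 4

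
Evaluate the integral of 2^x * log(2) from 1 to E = -2 + 2^E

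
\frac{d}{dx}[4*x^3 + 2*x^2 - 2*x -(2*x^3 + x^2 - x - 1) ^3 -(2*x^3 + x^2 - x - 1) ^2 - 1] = -72*x^8 - 96*x^7 + 42*x^6 + 114*x^5 + 25*x^4 - 36*x^3 - 3*x^2 + 6*x - 1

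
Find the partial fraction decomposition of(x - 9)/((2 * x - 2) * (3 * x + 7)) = 17/(10*(3*x + 7)) - 2/(5*(x - 1))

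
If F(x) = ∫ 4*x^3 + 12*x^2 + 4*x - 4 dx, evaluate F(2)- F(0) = 48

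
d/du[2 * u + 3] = 2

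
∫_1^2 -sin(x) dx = -cos(1) + cos(2)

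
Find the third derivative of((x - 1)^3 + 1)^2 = 120*x^3 - 360*x^2 + 360*x - 108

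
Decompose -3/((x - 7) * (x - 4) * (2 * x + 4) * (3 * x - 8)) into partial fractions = -81/(1456*(3*x - 8)) + 1/(504*(x + 2)) + 1/(48*(x - 4)) - 1/(234*(x - 7))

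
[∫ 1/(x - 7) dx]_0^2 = -log(7) + log(5)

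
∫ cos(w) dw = sin(w) + C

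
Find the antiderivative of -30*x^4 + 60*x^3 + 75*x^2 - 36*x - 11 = -6*x^5 + 15*x^4 + 25*x^3 - 18*x^2 - 11*x + C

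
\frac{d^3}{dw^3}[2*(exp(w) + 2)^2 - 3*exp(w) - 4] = 16*exp(2*w) + 5*exp(w)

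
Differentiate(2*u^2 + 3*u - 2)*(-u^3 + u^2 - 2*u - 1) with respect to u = -10*u^4 - 4*u^3 + 3*u^2 - 20*u + 1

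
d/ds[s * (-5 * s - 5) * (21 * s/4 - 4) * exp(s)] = -105*s^3*exp(s)/4 - 85*s^2*exp(s) + 15*s*exp(s)/2 + 20*exp(s)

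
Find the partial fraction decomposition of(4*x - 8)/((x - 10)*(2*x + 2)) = 6/(11*(x + 1)) + 16/(11*(x - 10))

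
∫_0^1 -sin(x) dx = -1 + cos(1)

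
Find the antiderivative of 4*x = 2*x^2 + C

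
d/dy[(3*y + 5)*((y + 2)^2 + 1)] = 9*y^2 + 34*y + 35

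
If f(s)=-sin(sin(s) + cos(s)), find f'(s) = -sqrt(2)*cos(sqrt(2)*sin(s + pi/4))*cos(s + pi/4)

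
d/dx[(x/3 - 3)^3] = x^2/9 - 2*x + 9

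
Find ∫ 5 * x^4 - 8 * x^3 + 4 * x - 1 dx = x^5 - 2*x^4 + 2*x^2 - x + C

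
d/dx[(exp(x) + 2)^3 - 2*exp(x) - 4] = 3*exp(3*x) + 12*exp(2*x) + 10*exp(x)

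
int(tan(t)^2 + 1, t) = tan(t) + C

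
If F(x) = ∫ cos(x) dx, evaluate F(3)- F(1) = -sin(1) + sin(3)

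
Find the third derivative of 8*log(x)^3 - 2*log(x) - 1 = (48*log(x)^2 - 144*log(x) + 44)/x^3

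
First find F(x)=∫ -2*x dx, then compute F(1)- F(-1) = 0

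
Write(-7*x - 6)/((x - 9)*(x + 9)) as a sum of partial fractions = -19/(6*(x + 9)) - 23/(6*(x - 9))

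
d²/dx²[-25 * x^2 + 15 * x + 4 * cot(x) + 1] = -50 + 8*cos(x)/sin(x)^3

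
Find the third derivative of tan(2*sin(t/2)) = -3*sin(t)*tan(2*sin(t/2))^3/2 - 3*sin(t)*tan(2*sin(t/2))/2 + 6*cos(t/2)^3*tan(2*sin(t/2))^4 + 8*cos(t/2)^3*tan(2*sin(t/2))^2 + 2*cos(t/2)^3 - cos(t/2)*tan(2*sin(t/2))^2/4 - cos(t/2)/4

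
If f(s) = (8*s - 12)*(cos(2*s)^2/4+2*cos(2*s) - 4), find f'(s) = -32*s*sin(2*s) - 4*s*sin(4*s) + 48*sin(2*s) + 6*sin(4*s) + 2*cos(2*s)^2 + 16*cos(2*s) - 32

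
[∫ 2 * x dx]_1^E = -1 + exp(2)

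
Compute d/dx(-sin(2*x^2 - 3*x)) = (3 - 4*x)*cos(x*(2*x - 3))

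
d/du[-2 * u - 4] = -2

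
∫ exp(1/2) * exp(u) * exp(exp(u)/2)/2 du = exp(exp(u)/2 + 1/2) + C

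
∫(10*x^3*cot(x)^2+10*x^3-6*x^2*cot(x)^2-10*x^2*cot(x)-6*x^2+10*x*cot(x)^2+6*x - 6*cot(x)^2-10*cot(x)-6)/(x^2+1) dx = (6 - 10*x)*cot(x) - 2*log(x^2 + 1) + C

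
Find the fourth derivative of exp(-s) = exp(-s)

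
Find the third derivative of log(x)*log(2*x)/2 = (2*log(x) - 3 + log(2))/x^3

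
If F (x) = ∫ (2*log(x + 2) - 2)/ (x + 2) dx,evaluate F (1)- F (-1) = -2*log(3) + log(3)^2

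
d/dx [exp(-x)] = -exp(-x)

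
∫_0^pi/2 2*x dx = pi^2/4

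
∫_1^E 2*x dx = -1 + exp(2)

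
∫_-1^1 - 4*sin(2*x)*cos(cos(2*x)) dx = 0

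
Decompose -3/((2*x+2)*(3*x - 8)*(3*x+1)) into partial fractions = 1/(4*(3*x + 1)) - 1/(22*(3*x - 8)) - 3/(44*(x + 1))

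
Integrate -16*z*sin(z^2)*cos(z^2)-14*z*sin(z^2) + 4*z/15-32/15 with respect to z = 2*(z - 10)*(z - 6)/15 + 4*cos(z^2)^2 + 7*cos(z^2) + C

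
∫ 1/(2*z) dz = log(z)/2 + C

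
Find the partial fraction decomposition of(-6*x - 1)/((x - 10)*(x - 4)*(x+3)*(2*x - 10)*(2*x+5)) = -112/(4875*(2*x + 5)) + 17/(1456*(x + 3)) - 25/(1092*(x - 4)) + 31/(1200*(x - 5)) - 61/(19500*(x - 10))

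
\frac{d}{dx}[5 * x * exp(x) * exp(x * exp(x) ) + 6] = 5*x^2*exp(x*exp(x) + 2*x) + 5*x*exp(x*exp(x) + x) + 5*x*exp(x*exp(x) + 2*x) + 5*exp(x*exp(x) + x)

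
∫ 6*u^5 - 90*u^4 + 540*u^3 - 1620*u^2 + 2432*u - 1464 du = u^6 - 18*u^5 + 135*u^4 - 540*u^3 + 1216*u^2 - 1464*u + C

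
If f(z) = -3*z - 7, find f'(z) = -3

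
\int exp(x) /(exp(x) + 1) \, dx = log(exp(x) + 1) + C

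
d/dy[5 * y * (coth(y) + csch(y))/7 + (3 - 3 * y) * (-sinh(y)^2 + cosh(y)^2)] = -5*y*cosh(y)/(7*sinh(y)^2) - 5*y/(7*sinh(y)^2) - 3 + 5/(7*tanh(y)) + 5/(7*sinh(y))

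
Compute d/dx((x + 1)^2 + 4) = 2*x + 2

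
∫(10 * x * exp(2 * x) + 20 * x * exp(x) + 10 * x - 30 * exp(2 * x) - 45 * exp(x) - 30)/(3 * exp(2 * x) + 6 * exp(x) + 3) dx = (-(exp(x) + 1)*(-5*x^2 + 30*x + 12) + 15*exp(x))/(3*(exp(x) + 1)) + C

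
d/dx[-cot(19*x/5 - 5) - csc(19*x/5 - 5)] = 19*cot(19*x/5 - 5)^2/5 + 19*cot(19*x/5 - 5)*csc(19*x/5 - 5)/5 + 19/5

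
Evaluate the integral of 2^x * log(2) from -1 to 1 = 3/2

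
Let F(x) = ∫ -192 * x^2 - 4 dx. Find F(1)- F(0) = -68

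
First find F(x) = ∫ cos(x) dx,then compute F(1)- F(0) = sin(1)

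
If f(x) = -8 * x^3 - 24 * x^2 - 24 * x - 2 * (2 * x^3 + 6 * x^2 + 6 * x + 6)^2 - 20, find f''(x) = -240*x^4 - 960*x^3 - 1440*x^2 - 1200*x - 480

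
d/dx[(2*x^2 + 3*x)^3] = 48*x^5 + 180*x^4 + 216*x^3 + 81*x^2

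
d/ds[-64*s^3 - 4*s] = -192*s^2 - 4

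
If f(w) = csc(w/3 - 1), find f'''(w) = -(cos(w/3 - 1)^2 + 5)*cos(w/3 - 1)/(27*sin(w/3 - 1)^4)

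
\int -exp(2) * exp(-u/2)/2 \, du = exp(2 - u/2) + C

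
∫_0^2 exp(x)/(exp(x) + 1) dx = -log(2) + log(1 + exp(2))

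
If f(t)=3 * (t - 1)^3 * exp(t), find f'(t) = 3*t^3*exp(t) - 9*t*exp(t) + 6*exp(t)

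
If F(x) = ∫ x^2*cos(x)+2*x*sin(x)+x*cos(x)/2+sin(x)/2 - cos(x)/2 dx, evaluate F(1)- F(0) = sin(1)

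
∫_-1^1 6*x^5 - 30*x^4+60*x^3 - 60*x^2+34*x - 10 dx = -72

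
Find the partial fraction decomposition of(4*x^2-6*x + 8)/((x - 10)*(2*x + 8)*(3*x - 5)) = -41/(425*(3*x - 5)) + 24/(119*(x + 4)) + 87/(175*(x - 10))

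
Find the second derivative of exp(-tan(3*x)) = 9*(tan(3*x) - 1)^2*exp(-tan(3*x))/cos(3*x)^2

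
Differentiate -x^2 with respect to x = -2*x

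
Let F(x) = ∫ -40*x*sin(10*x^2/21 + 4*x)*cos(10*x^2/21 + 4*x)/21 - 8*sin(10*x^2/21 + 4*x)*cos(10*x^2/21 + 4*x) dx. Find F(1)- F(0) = -sin(94/21)^2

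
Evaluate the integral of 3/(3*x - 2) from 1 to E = -log(2) + log(-4 + 6*E)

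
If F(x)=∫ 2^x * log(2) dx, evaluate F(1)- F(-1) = 3/2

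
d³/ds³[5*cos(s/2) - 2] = 5*sin(s/2)/8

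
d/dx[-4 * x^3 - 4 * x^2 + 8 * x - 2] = -12*x^2 - 8*x + 8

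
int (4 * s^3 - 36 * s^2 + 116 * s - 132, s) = s^4 - 12*s^3 + 58*s^2 - 132*s + C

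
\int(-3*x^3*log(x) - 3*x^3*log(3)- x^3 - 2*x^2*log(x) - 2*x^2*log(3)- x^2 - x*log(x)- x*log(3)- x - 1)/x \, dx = -(x^3 + x^2 + x + 1)*log(3*x) + C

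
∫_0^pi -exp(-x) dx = -1 + exp(-pi)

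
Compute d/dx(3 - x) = -1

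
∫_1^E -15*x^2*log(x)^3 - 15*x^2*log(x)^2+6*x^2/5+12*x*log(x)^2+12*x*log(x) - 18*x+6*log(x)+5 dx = -23*exp(3)/5 - 3*exp(2) + 48/5 + 5*E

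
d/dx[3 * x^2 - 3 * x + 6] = 6*x - 3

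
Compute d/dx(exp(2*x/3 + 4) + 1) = 2*exp(2*x/3 + 4)/3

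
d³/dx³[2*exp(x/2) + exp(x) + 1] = exp(x/2)/4 + exp(x)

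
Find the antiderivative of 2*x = x^2 + C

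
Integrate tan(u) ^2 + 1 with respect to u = tan(u) + C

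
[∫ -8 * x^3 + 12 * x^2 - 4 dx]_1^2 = -6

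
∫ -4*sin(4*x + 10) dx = cos(4*x + 10) + C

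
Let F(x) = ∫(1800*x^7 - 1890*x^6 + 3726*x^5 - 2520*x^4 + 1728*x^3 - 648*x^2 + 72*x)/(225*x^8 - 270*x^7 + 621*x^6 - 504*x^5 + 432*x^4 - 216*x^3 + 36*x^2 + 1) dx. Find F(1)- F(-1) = -log(2305) + log(325)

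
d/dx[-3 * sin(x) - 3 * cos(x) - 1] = 3*sin(x) - 3*cos(x)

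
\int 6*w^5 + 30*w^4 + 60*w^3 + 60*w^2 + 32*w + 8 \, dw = w^6 + 6*w^5 + 15*w^4 + 20*w^3 + 16*w^2 + 8*w + C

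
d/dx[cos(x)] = -sin(x)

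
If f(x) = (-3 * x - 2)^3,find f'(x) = -81*x^2 - 108*x - 36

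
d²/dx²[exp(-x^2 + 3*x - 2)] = (4*x^2 - 12*x + 7)*exp(-x^2 + 3*x - 2)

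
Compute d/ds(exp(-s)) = -exp(-s)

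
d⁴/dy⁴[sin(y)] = sin(y)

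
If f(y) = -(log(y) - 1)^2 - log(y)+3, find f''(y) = (2*log(y) - 3)/y^2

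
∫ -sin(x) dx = cos(x) + C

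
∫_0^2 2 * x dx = 4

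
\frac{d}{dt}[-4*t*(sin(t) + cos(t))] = -4*sqrt(2)*(t*cos(t + pi/4) + sin(t + pi/4))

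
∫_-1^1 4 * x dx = 0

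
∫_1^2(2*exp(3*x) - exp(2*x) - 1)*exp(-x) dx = -(-1 + E)*(E - exp(-1)) + (-1 + exp(2))*(-exp(-2) + exp(2))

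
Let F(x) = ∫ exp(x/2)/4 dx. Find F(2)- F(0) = -1/2 + E/2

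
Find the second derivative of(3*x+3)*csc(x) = 3*(-x + 2*x/sin(x)^2 - 1 - 2*cos(x)/sin(x) + 2/sin(x)^2)/sin(x)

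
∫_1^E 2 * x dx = -1 + exp(2)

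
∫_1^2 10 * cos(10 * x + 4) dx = -sin(14) + sin(24)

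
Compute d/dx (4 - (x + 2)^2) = -2*x - 4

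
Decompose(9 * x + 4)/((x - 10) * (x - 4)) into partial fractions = -20/(3*(x - 4)) + 47/(3*(x - 10))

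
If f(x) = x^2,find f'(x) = 2*x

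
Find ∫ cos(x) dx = sin(x) + C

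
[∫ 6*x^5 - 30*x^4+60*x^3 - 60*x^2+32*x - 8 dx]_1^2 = 2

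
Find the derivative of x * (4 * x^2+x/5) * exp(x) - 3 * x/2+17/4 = 4*x^3*exp(x) + 61*x^2*exp(x)/5 + 2*x*exp(x)/5 - 3/2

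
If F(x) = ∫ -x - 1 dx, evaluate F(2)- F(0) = -4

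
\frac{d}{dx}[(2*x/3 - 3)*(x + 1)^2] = 2*x^2 - 10*x/3 - 16/3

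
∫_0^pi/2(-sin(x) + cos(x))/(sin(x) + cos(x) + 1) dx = 0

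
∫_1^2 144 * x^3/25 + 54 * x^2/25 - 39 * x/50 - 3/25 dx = 507/20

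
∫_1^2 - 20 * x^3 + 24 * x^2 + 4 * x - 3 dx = -16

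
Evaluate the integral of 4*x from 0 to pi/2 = pi^2/2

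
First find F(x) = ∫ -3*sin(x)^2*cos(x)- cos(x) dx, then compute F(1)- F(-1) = -7*sin(1)/2 + sin(3)/2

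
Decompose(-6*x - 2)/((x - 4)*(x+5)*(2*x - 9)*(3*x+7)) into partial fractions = 81/(1558*(3*x + 7)) - 232/(779*(2*x - 9)) - 7/(342*(x + 5)) + 26/(171*(x - 4))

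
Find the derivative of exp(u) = exp(u)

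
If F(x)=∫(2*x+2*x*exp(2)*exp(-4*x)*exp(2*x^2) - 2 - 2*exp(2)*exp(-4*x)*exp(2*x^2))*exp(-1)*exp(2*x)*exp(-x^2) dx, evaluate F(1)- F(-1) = -exp(4) + exp(-4)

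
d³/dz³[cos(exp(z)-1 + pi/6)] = exp(3*z)*sin(exp(z) - 1 + pi/6) - 3*exp(2*z)*cos(exp(z) - 1 + pi/6) - exp(z)*sin(exp(z) - 1 + pi/6)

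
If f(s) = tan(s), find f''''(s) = 24*tan(s)^5 + 40*tan(s)^3 + 16*tan(s)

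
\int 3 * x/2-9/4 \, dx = 3*x^2/4 - 9*x/4 + C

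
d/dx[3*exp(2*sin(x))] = 6*exp(2*sin(x))*cos(x)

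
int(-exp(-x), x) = exp(-x) + C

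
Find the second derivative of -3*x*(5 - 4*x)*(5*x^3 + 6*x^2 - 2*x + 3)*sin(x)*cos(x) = -120*x^5*sin(2*x) + 6*x^4*sin(2*x) + 600*x^4*cos(2*x) + 828*x^3*sin(2*x) - 24*x^3*cos(2*x) - 150*x^2*sin(2*x) - 684*x^2*cos(2*x) - 252*x*sin(2*x) + 264*x*cos(2*x) + 66*sin(2*x) - 90*cos(2*x)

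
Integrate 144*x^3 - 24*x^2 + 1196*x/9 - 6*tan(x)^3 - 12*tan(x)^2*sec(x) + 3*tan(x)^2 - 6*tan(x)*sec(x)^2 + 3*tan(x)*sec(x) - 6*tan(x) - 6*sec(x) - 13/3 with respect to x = -6*x^2 + 2*x/3 - 3*(tan(x) + sec(x))^2 + 4*(9*x^2 - x + 9)^2/9 + 3*tan(x) + 3*sec(x) + C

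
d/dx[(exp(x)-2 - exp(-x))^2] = (2*exp(4*x) - 4*exp(3*x) - 4*exp(x) - 2)*exp(-2*x)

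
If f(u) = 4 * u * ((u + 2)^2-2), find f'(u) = 12*u^2 + 32*u + 8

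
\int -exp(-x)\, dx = exp(-x) + C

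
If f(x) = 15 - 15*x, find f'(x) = -15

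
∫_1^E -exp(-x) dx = -exp(-1) + exp(-E)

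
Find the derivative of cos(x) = -sin(x)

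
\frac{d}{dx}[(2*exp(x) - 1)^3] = 24*exp(3*x) - 24*exp(2*x) + 6*exp(x)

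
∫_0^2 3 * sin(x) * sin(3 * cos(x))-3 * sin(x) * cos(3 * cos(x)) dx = sqrt(2)*(sin(3*cos(2) + pi/4) - sin(pi/4 + 3))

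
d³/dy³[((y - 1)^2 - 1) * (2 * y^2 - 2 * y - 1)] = 48*y - 36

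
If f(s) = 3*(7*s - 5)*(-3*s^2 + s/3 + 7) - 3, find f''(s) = 104 - 378*s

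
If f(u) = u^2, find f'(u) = 2*u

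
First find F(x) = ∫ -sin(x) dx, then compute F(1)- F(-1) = 0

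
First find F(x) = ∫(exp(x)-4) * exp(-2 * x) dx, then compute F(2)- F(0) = -1 - exp(-2) + 2*exp(-4)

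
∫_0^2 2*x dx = 4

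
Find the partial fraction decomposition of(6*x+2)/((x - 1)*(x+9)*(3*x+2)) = 18/(125*(3*x + 2)) - 26/(125*(x + 9)) + 4/(25*(x - 1))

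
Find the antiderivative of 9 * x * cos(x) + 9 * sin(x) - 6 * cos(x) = (9*x - 6)*sin(x) + C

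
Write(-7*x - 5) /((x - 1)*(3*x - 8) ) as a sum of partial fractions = -71/(5*(3*x - 8)) + 12/(5*(x - 1))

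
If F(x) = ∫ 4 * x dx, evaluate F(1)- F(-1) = 0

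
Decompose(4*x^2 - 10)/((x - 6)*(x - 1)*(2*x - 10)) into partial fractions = -3/(20*(x - 1)) - 45/(4*(x - 5)) + 67/(5*(x - 6))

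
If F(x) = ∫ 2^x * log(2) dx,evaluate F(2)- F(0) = 3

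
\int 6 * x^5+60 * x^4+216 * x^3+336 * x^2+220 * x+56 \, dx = x^6 + 12*x^5 + 54*x^4 + 112*x^3 + 110*x^2 + 56*x + C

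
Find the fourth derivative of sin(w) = sin(w)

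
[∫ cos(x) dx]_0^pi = 0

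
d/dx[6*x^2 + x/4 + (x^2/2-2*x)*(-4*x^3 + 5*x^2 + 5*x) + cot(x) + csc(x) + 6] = -10*x^4 + 42*x^3 - 45*x^2/2 - 8*x - cot(x)^2 - cot(x)*csc(x) - 3/4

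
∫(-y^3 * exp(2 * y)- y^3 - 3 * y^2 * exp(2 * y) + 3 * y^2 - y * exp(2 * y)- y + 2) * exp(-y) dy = -2*(y^3 + y - 1)*sinh(y) + C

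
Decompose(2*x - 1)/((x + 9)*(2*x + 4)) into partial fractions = 19/(14*(x + 9)) - 5/(14*(x + 2))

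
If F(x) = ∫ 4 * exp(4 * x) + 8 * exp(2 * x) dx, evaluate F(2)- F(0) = -9 + (2 + exp(4))^2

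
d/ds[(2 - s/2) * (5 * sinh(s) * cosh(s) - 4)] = -5*s*cosh(2*s)/2 - 5*sinh(2*s)/4 + 10*cosh(2*s) + 2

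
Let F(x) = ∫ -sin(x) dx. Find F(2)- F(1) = -cos(1) + cos(2)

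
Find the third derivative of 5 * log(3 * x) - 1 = 10/x^3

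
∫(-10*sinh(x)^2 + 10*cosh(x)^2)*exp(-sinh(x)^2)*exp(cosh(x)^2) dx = 10*E*x + C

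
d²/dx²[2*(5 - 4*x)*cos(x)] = 8*x*cos(x) + 16*sin(x) - 10*cos(x)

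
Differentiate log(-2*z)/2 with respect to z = 1/(2*z)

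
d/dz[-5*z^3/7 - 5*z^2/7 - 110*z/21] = -15*z^2/7 - 10*z/7 - 110/21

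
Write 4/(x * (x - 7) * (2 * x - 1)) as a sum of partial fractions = -16/(13*(2*x - 1)) + 4/(91*(x - 7)) + 4/(7*x)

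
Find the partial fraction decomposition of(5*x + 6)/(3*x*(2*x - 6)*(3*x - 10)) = 17/(5*(3*x - 10)) - 7/(6*(x - 3)) + 1/(30*x)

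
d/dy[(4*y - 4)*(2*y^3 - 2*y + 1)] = 32*y^3 - 24*y^2 - 16*y + 12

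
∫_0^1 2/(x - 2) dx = -2*log(2)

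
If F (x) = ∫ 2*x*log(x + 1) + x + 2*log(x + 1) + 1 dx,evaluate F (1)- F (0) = 4*log(2)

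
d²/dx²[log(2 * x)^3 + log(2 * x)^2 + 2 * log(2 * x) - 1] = (-3*log(x)^2 - 6*log(2)*log(x) + 4*log(x) - 3*log(2)^2 + 4*log(2))/x^2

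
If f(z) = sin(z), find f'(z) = cos(z)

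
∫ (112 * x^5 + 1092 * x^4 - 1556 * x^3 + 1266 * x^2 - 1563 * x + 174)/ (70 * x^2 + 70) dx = 2*x^4/5 + 26*x^3/5 - 417*x^2/35 + 87*x/35 + 3*log(x^2 + 1)/4 + C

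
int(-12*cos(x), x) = -12*sin(x) + C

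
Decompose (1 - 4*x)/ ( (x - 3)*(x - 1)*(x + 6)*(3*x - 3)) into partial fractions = -25/(1323*(x + 6)) + 71/(588*(x - 1)) + 1/(14*(x - 1)^2) - 11/(108*(x - 3))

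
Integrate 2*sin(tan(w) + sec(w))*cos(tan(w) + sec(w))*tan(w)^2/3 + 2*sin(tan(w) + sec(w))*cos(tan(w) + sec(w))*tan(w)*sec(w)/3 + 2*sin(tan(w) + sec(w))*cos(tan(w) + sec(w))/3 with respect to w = sin(tan(w) + sec(w))^2/3 + C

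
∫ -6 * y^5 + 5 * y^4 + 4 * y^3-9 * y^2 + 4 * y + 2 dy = -y^6 + y^5 + y^4 - 3*y^3 + 2*y^2 + 2*y + C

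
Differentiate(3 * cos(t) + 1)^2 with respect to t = -6*(3*cos(t) + 1)*sin(t)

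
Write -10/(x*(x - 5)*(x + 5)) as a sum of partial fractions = -1/(5*(x + 5)) - 1/(5*(x - 5)) + 2/(5*x)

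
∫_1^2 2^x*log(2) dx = 2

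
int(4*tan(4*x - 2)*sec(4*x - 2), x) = sec(4*x - 2) + C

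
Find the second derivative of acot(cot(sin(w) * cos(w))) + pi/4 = -2*sin(2*w)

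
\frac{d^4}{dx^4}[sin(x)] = sin(x)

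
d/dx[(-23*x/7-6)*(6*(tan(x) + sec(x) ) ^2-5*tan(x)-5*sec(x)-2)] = (-2208*x*sin(x) + 230*x*sin(2*x) + 460*x*cos(x) + 552*x*cos(2*x) - 1656*x - 3917*sin(x) - 132*sin(2*x) + 115*sin(3*x) + 288*cos(x) + 1238*cos(2*x) + 184*cos(3*x) - 2794)/(7*(3*cos(x) + cos(3*x)))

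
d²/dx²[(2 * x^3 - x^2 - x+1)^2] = 120*x^4 - 80*x^3 - 36*x^2 + 36*x - 2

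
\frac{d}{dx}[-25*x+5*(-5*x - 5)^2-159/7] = 250*x + 225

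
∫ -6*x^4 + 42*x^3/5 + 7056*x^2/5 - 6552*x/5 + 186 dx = -6*x^5/5 + 21*x^4/10 + 2352*x^3/5 - 3276*x^2/5 + 186*x + C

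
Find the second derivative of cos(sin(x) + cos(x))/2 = sin(x)*cos(x)*cos(sqrt(2)*sin(x + pi/4)) + sqrt(2)*sin(sqrt(2)*sin(x + pi/4))*sin(x + pi/4)/2 - cos(sqrt(2)*sin(x + pi/4))/2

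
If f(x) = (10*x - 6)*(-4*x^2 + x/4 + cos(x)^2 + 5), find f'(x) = -120*x^2 - 10*x*sin(2*x) + 53*x + 6*sin(2*x) + 10*cos(x)^2 + 97/2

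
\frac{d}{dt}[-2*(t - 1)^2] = 4 - 4*t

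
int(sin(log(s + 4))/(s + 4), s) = -cos(log(s + 4)) + C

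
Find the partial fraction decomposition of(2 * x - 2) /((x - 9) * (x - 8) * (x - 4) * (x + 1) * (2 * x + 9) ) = -176/(80325*(2*x + 9)) + 2/(1575*(x + 1)) + 3/(850*(x - 4)) - 7/(450*(x - 8)) + 8/(675*(x - 9))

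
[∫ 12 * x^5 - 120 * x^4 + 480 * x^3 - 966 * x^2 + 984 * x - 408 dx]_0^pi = -144 - 2*(-2 + pi)^3 + 2*(-2 + pi)^6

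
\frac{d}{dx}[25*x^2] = 50*x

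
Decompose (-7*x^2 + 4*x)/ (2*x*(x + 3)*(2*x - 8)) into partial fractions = -25/(28*(x + 3)) - 6/(7*(x - 4))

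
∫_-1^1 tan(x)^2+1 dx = 2*tan(1)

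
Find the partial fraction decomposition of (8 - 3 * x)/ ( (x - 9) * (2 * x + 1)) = -1/(2*x + 1) - 1/(x - 9)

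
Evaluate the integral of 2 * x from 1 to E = -1 + exp(2)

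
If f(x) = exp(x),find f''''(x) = exp(x)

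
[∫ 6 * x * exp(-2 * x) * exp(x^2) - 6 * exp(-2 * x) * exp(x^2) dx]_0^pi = -3 + 3*exp(-1 + (-1 + pi)^2)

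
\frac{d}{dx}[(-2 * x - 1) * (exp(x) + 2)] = -2*x*exp(x) - 3*exp(x) - 4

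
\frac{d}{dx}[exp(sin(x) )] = exp(sin(x))*cos(x)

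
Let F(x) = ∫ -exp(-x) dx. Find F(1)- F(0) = -1 + exp(-1)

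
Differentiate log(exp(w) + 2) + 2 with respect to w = exp(w)/(exp(w) + 2)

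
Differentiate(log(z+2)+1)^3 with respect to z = (3*log(z + 2)^2 + 6*log(z + 2) + 3)/(z + 2)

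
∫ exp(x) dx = exp(x) + C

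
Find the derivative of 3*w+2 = 3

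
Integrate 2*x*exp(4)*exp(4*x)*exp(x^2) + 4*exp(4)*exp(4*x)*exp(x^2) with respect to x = exp((x + 2)^2) + C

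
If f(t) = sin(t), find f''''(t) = sin(t)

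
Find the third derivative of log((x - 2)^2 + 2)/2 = (2*x^3 - 12*x^2 + 12*x + 8)/(x^6 - 12*x^5 + 66*x^4 - 208*x^3 + 396*x^2 - 432*x + 216)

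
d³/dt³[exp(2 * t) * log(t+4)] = (8*t^3*exp(2*t)*log(t + 4) + 96*t^2*exp(2*t)*log(t + 4) + 12*t^2*exp(2*t) + 384*t*exp(2*t)*log(t + 4) + 90*t*exp(2*t) + 512*exp(2*t)*log(t + 4) + 170*exp(2*t))/(t^3 + 12*t^2 + 48*t + 64)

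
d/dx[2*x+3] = 2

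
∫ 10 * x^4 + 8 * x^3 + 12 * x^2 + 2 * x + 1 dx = 2*x^5 + 2*x^4 + 4*x^3 + x^2 + x + C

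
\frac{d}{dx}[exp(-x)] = -exp(-x)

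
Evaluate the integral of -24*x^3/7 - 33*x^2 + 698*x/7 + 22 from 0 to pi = 8*pi + (3*pi^2/7 + 7*pi)*(-2*pi^2 + 2 + 7*pi)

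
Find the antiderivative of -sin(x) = cos(x) + C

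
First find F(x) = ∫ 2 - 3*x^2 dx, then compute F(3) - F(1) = -22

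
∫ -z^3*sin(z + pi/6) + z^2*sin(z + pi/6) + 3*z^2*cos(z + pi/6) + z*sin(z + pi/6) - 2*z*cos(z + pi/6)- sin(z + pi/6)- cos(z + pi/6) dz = (z^3 - z^2 - z + 1)*cos(z + pi/6) + C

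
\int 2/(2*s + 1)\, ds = log(6*s + 3) + C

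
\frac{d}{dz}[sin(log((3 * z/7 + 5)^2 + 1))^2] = 6*(3*z + 35)*sin(2*log(9*z^2/49 + 30*z/7 + 26))/(9*z^2 + 210*z + 1274)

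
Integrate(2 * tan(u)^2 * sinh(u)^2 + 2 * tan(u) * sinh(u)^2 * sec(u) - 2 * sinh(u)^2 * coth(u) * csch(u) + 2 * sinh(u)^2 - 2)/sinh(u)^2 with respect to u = 2*tan(u) + 2/tanh(u) + 2/sinh(u) + 2/cos(u) + C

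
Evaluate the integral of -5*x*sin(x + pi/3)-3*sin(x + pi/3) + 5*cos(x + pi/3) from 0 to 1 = 8*cos(1 + pi/3) - 3/2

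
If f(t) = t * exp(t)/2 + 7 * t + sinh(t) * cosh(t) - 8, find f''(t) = t*exp(t)/2 + exp(t) + 2*sinh(2*t)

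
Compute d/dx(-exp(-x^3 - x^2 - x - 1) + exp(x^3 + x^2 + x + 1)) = (3*x^2*exp(2*x^3 + 2*x^2 + 2*x + 2) + 3*x^2 + 2*x*exp(2*x^3 + 2*x^2 + 2*x + 2) + 2*x + exp(2*x^3 + 2*x^2 + 2*x + 2) + 1)*exp(-x^3 - x^2 - x - 1)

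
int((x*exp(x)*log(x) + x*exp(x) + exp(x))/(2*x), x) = (log(x) + 1)*exp(x)/2 + C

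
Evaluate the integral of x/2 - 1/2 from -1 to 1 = -1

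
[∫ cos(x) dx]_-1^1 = 2*sin(1)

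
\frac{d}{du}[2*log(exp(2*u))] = 4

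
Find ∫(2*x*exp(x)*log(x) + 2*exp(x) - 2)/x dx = 2*(exp(x) - 1)*log(x) + C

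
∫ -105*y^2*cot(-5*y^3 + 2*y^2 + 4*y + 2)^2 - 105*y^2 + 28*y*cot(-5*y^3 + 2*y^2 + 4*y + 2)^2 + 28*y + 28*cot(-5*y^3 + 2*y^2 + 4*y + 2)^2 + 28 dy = -7*cot(-5*y^3 + 2*y^2 + 4*y + 2) + C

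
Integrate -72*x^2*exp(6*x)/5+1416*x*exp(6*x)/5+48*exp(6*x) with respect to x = 12*x*(20 - x)*exp(6*x)/5 + C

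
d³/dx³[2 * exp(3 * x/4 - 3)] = 27*exp(3*x/4 - 3)/32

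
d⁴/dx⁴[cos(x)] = cos(x)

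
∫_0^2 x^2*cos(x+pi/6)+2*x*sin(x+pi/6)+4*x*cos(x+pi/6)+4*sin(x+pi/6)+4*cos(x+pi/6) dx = -2 + 16*sin(pi/6 + 2)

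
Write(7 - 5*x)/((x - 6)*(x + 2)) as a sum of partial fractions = -17/(8*(x + 2)) - 23/(8*(x - 6))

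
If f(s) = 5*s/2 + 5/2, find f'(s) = 5/2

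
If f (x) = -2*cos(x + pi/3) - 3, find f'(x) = 2*sin(x + pi/3)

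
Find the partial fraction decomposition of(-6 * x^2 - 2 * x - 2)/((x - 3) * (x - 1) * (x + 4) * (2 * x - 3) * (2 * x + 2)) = 148/(165*(2*x - 3)) - 3/(77*(x + 4)) + 1/(40*(x + 1)) - 1/(4*(x - 1)) - 31/(168*(x - 3))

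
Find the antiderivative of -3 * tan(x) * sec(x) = -3*sec(x) + C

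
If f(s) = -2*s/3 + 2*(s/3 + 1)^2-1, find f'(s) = 4*s/9 + 2/3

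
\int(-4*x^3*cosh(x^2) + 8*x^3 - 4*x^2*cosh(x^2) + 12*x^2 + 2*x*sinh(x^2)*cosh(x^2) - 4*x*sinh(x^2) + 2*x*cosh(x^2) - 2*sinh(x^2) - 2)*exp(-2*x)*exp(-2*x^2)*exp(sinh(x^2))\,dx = -(2*x^2 + 2*x - sinh(x^2))*exp(-2*x^2 - 2*x + sinh(x^2)) + C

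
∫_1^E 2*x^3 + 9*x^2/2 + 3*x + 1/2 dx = -4 + E*(1 + E)^3/2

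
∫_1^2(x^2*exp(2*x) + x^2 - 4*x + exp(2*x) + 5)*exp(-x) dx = -2*E - 3*exp(-2) + 2*exp(-1) + 3*exp(2)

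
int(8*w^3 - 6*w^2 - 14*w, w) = 2*w^4 - 2*w^3 - 7*w^2 + C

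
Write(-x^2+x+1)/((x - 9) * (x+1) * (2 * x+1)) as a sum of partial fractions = -1/(19*(2*x + 1)) - 1/(10*(x + 1)) - 71/(190*(x - 9))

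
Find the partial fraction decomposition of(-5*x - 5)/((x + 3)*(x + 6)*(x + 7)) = 15/(2*(x + 7)) - 25/(3*(x + 6)) + 5/(6*(x + 3))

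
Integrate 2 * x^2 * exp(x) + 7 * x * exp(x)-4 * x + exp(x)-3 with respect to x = (exp(x) - 1)*(2*x^2 + 3*x - 2) + C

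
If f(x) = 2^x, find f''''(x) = 2^x*log(2)^4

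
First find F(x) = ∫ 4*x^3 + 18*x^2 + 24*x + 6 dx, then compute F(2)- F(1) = 99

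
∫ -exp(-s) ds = exp(-s) + C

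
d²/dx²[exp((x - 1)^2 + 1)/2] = 2*x^2*exp(x^2 - 2*x + 2) - 4*x*exp(x^2 - 2*x + 2) + 3*exp(x^2 - 2*x + 2)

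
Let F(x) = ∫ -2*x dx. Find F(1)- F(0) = -1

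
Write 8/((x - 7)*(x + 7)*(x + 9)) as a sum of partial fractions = 1/(4*(x + 9)) - 2/(7*(x + 7)) + 1/(28*(x - 7))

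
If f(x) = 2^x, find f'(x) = 2^x*log(2)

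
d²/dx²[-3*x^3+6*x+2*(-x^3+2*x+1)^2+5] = 60*x^4 - 96*x^2 - 42*x + 16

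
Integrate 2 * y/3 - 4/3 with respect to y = y^2/3 - 4*y/3 + C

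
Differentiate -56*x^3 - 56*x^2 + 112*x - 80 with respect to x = -168*x^2 - 112*x + 112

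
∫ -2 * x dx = -x^2 + C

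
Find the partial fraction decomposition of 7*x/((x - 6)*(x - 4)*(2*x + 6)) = -1/(6*(x + 3)) - 1/(x - 4) + 7/(6*(x - 6))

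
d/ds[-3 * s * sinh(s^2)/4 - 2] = -3*s^2*cosh(s^2)/2 - 3*sinh(s^2)/4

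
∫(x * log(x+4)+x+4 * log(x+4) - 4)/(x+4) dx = (x - 4)*log(x + 4) + C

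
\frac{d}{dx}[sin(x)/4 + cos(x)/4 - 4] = -sin(x)/4 + cos(x)/4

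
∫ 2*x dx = x^2 + C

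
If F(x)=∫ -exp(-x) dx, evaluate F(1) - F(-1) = -E + exp(-1)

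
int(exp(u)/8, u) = exp(u)/8 + C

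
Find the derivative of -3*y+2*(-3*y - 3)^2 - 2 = 36*y + 33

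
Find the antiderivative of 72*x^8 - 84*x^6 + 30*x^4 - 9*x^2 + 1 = 8*x^9 - 12*x^7 + 6*x^5 - 3*x^3 + x + C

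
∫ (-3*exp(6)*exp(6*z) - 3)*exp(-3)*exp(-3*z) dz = -2*sinh(3*z + 3) + C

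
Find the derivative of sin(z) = cos(z)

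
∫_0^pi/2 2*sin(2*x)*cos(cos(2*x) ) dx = 2*sin(1)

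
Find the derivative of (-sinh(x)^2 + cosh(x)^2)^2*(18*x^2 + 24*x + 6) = 36*x + 24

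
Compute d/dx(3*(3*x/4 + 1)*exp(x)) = 9*x*exp(x)/4 + 21*exp(x)/4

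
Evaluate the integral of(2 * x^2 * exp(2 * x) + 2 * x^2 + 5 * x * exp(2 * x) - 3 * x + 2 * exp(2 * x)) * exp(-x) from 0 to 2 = -11*exp(-2) + 11*exp(2)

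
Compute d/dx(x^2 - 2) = 2*x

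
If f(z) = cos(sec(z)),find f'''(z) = (sin(1/cos(z)) - 7*sin(1/cos(z))/cos(z)^2 + sin(1/cos(z))/cos(z)^4 + 3*cos(1/cos(z))/cos(z) - 6*cos(1/cos(z))/cos(z)^3)*sin(z)/cos(z)^2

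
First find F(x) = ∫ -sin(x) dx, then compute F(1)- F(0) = -1 + cos(1)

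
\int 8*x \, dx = 4*x^2 + C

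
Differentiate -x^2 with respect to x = -2*x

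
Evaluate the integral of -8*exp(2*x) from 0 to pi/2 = 4 - 4*exp(pi)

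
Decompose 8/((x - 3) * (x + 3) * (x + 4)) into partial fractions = 8/(7*(x + 4)) - 4/(3*(x + 3)) + 4/(21*(x - 3))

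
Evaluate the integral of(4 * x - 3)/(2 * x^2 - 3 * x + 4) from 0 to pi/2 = -log(4) + log(-3*pi/2 + 4 + pi^2/2)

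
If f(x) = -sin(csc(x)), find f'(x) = cos(csc(x))*cot(x)*csc(x)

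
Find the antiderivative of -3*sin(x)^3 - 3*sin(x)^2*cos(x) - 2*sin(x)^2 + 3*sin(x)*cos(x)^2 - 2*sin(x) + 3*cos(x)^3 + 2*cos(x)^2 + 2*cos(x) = sin(2*x) + 7*sqrt(2)*sin(x + pi/4)/2 - sqrt(2)*cos(3*x + pi/4)/2 + C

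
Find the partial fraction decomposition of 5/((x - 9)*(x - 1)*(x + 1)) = 1/(4*(x + 1)) - 5/(16*(x - 1)) + 1/(16*(x - 9))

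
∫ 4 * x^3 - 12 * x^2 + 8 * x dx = x^4 - 4*x^3 + 4*x^2 + C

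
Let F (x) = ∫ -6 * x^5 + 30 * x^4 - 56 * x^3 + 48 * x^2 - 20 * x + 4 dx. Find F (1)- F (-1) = 52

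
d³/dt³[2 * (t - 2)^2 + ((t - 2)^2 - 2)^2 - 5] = 24*t - 48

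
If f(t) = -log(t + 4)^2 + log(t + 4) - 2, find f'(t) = (1 - 2*log(t + 4))/(t + 4)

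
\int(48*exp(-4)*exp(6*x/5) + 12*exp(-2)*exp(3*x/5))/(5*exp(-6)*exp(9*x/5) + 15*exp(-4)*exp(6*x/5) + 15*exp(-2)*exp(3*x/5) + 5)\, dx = (10*exp(3*x/5) + 4*exp(2))*exp(3*x/5)/(exp(6*x/5) + 2*exp(3*x/5 + 2) + exp(4)) + C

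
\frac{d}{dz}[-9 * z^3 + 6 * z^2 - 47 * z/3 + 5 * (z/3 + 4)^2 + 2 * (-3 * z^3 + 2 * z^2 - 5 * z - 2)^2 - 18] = 108*z^5 - 120*z^4 + 272*z^3 - 75*z^2 + 730*z/9 + 113/3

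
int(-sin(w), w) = cos(w) + C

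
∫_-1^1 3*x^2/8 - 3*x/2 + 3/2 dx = 13/4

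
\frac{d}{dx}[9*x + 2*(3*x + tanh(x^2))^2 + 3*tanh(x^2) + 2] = 24*x^2/cosh(x^2)^2 + 8*x*sinh(x^2)/cosh(x^2)^3 + 36*x + 6*x/cosh(x^2)^2 + 12*tanh(x^2) + 9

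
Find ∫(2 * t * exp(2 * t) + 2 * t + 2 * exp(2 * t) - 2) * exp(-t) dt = 4*t*sinh(t) + C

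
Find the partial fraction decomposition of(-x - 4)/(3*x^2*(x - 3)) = -7/(27*(x - 3)) + 7/(27*x) + 4/(9*x^2)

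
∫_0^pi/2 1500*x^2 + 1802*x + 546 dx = -549/5 - pi^2 + (-5*pi/2 - 3)^2/5 - 4*(-5*pi/2 - 3)^3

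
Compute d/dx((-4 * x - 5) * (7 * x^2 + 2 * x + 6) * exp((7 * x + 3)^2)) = -2744*x^4*exp(49*x^2 + 42*x + 9) - 5390*x^3*exp(49*x^2 + 42*x + 9) - 5222*x^2*exp(49*x^2 + 42*x + 9) - 4454*x*exp(49*x^2 + 42*x + 9) - 1294*exp(49*x^2 + 42*x + 9)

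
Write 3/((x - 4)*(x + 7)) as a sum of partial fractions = -3/(11*(x + 7)) + 3/(11*(x - 4))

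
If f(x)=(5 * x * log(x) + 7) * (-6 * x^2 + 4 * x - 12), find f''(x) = (-180*x^2*log(x) - 150*x^2 + 40*x*log(x) - 24*x - 60)/x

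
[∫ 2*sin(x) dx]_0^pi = 4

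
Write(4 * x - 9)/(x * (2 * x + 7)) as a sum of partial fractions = 46/(7*(2*x + 7)) - 9/(7*x)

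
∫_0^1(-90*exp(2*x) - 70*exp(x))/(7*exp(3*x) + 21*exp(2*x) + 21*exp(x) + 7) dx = -10*E/(1 + E) - 10*exp(2)/(7*(1 + E)^2) + 75/14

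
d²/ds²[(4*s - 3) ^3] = 384*s - 288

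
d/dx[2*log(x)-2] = 2/x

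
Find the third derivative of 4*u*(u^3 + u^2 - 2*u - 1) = 96*u + 24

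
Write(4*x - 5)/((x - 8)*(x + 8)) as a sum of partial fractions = 37/(16*(x + 8)) + 27/(16*(x - 8))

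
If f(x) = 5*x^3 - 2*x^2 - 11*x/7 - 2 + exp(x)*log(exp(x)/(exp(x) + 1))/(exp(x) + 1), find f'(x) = (105*x^2*exp(2*x) + 210*x^2*exp(x) + 105*x^2 - 28*x*exp(2*x) - 56*x*exp(x) - 28*x + 7*(x - log(exp(x) + 1))*exp(x) - 11*exp(2*x) - 15*exp(x) - 11)/(7*exp(2*x) + 14*exp(x) + 7)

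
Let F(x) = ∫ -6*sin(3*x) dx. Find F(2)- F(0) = -2 + 2*cos(6)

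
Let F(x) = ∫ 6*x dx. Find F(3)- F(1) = 24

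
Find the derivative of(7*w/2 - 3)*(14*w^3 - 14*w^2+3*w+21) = 196*w^3 - 273*w^2 + 105*w + 129/2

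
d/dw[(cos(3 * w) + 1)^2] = -6*(cos(3*w) + 1)*sin(3*w)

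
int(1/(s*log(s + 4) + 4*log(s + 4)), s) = log(3*log(s + 4)) + C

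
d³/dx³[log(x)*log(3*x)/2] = (2*log(x) - 3 + log(3))/x^3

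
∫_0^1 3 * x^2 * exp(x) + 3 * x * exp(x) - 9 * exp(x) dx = 6 - 6*E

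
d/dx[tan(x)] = cos(x)^(-2)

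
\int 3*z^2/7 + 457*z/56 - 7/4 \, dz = z^3/7 + 457*z^2/112 - 7*z/4 + C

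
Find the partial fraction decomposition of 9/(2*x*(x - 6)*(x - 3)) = -1/(2*(x - 3)) + 1/(4*(x - 6)) + 1/(4*x)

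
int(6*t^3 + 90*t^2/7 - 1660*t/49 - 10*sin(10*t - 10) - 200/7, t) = 3*t^4/2 + 30*t^3/7 - 830*t^2/49 - 200*t/7 + cos(10*t - 10) + C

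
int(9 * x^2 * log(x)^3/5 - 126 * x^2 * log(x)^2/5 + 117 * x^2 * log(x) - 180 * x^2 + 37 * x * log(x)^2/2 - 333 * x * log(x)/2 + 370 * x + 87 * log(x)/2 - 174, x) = -4*x*log(x) + 20*x + 3*(x*log(x) - 5*x + 5)^3/5 + (x*log(x) - 5*x + 5)^2/4 + C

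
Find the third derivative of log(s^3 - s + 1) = (6*s^6 + 6*s^4 - 42*s^3 + 6*s^2 + 6*s + 4)/(s^9 - 3*s^7 + 3*s^6 + 3*s^5 - 6*s^4 + 2*s^3 + 3*s^2 - 3*s + 1)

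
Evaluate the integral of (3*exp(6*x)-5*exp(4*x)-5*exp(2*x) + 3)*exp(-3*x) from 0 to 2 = -2*exp(2) + 2*exp(-2) + (-exp(-2) + exp(2))^3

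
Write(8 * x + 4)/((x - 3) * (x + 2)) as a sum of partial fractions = 12/(5*(x + 2)) + 28/(5*(x - 3))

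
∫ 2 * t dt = t^2 + C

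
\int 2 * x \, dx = x^2 + C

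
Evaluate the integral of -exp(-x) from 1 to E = -exp(-1) + exp(-E)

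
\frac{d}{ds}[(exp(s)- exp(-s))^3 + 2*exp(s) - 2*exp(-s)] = (3*exp(6*s) - exp(4*s) - exp(2*s) + 3)*exp(-3*s)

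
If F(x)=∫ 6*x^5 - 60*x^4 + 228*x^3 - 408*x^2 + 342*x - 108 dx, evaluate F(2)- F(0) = -28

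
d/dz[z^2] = 2*z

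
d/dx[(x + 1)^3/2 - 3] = 3*x^2/2 + 3*x + 3/2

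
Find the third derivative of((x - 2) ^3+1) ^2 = 120*x^3 - 720*x^2 + 1440*x - 948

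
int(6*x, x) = 3*x^2 + C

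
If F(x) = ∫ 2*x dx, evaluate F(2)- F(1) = 3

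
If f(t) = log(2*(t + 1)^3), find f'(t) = 3/(t + 1)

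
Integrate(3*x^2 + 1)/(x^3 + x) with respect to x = log(x^3 + x) + C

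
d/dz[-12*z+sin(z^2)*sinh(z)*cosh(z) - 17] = z*cos(z^2)*sinh(2*z) + sin(z^2)*cosh(2*z) - 12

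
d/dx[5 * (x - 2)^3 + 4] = 15*x^2 - 60*x + 60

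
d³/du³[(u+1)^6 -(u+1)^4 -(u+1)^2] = 120*u^3 + 360*u^2 + 336*u + 96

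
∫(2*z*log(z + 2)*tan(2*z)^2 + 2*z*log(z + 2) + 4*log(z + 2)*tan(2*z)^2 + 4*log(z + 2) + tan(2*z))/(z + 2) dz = log(z + 2)*tan(2*z) + C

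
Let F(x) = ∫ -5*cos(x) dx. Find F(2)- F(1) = -5*sin(2) + 5*sin(1)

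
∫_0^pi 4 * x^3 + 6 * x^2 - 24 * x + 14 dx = 5 + (-1 + pi)^3*(pi + 5)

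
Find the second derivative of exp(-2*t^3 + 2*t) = 36*t^4*exp(-2*t^3 + 2*t) - 24*t^2*exp(-2*t^3 + 2*t) - 12*t*exp(-2*t^3 + 2*t) + 4*exp(-2*t^3 + 2*t)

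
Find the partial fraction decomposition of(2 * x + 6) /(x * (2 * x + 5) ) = -2/(5*(2*x + 5)) + 6/(5*x)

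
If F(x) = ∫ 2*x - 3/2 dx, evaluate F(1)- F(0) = -1/2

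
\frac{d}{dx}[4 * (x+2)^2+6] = 8*x + 16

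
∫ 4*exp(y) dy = 4*exp(y) + C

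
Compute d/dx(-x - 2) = -1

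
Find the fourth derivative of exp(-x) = exp(-x)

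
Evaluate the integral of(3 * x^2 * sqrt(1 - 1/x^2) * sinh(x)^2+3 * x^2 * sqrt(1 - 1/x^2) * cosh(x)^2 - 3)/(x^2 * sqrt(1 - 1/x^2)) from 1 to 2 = -3*sinh(2)/2 - pi + 3*sinh(4)/2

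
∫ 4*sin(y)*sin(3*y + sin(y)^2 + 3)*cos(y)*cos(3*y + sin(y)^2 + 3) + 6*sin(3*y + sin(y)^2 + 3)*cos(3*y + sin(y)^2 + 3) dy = sin(3*y + sin(y)^2 + 3)^2 + C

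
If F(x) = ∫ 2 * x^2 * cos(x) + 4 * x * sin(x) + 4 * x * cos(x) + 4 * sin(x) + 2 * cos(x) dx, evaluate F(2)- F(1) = -8*sin(1) + 18*sin(2)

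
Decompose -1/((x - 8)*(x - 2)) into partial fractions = 1/(6*(x - 2)) - 1/(6*(x - 8))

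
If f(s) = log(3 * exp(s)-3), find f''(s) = -exp(s)/(exp(2*s) - 2*exp(s) + 1)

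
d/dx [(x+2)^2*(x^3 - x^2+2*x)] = 5*x^4 + 12*x^3 + 6*x^2 + 8*x + 8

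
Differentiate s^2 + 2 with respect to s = 2*s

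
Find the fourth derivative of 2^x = 2^x*log(2)^4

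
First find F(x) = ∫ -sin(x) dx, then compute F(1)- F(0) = -1 + cos(1)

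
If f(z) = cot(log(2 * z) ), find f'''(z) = (-6*cot(log(z) + log(2))^4 - 6*cot(log(z) + log(2))^3 - 10*cot(log(z) + log(2))^2 - 6*cot(log(z) + log(2)) - 4)/z^3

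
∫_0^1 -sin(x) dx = -1 + cos(1)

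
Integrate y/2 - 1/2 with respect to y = y^2/4 - y/2 + C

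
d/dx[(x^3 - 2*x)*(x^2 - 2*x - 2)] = 5*x^4 - 8*x^3 - 12*x^2 + 8*x + 4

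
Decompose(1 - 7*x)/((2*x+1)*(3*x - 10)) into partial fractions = -67/(23*(3*x - 10)) - 9/(23*(2*x + 1))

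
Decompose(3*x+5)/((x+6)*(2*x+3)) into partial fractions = 1/(9*(2*x + 3)) + 13/(9*(x + 6))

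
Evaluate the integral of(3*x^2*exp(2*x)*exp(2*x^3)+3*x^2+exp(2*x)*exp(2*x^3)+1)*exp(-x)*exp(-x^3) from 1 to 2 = -exp(2) - exp(-10) + exp(-2) + exp(10)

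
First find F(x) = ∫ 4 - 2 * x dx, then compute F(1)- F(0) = 3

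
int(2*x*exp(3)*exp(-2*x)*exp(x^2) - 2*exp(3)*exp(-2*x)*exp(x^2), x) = exp((x - 1)^2 + 2) + C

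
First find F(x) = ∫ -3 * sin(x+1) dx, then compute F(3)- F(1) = 3*cos(4) - 3*cos(2)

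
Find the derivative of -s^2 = -2*s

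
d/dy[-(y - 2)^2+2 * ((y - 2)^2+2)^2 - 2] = 8*y^3 - 48*y^2 + 110*y - 92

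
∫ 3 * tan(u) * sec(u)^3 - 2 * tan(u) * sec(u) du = (sec(u)^2 - 2)*sec(u) + C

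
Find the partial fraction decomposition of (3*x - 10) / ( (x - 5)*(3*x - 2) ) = 24/(13*(3*x - 2)) + 5/(13*(x - 5))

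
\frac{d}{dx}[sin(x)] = cos(x)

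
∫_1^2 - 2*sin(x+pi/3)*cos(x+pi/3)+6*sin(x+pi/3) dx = -(-3 + cos(1 + pi/3))^2 + (-3 + cos(pi/3 + 2))^2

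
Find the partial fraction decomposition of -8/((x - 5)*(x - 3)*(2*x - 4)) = -4/(3*(x - 2)) + 2/(x - 3) - 2/(3*(x - 5))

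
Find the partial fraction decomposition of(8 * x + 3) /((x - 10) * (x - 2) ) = -19/(8*(x - 2)) + 83/(8*(x - 10))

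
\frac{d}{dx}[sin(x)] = cos(x)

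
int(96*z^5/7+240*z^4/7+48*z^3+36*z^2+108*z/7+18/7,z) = 16*z^6/7 + 48*z^5/7 + 12*z^4 + 12*z^3 + 54*z^2/7 + 18*z/7 + C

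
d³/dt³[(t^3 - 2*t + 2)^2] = 120*t^3 - 96*t + 24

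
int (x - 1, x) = x^2/2 - x + C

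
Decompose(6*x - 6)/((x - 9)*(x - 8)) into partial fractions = -42/(x - 8) + 48/(x - 9)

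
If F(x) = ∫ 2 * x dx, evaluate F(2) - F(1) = 3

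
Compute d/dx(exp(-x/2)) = -exp(-x/2)/2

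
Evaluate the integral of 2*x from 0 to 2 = 4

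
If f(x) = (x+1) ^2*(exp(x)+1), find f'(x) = x^2*exp(x) + 4*x*exp(x) + 2*x + 3*exp(x) + 2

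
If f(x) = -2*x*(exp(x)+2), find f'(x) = -2*x*exp(x) - 2*exp(x) - 4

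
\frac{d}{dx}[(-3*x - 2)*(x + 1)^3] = -12*x^3 - 33*x^2 - 30*x - 9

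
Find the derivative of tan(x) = cos(x)^(-2)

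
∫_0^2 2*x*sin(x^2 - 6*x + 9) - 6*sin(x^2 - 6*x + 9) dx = cos(9) - cos(1)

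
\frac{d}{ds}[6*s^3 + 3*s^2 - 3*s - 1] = 18*s^2 + 6*s - 3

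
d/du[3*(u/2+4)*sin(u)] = 3*u*cos(u)/2 + 3*sin(u)/2 + 12*cos(u)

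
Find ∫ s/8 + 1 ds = s^2/16 + s + C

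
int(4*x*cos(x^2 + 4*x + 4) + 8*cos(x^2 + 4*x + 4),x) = 2*sin((x + 2)^2) + C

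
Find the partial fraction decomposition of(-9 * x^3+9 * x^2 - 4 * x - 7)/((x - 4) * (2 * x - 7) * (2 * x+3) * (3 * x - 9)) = -397/(5940*(2*x + 3)) + 791/(20*(2*x - 7)) - 181/(27*(x - 3)) - 455/(33*(x - 4))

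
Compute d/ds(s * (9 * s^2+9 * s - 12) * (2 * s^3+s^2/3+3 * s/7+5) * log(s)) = 108*s^5*log(s) + 18*s^5 + 105*s^4*log(s) + 21*s^4 - 480*s^3*log(s)/7 - 120*s^3/7 + 942*s^2*log(s)/7 + 314*s^2/7 + 558*s*log(s)/7 + 279*s/7 - 60*log(s) - 60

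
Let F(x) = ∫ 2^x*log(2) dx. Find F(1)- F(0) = 1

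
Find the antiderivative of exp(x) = exp(x) + C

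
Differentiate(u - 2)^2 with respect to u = 2*u - 4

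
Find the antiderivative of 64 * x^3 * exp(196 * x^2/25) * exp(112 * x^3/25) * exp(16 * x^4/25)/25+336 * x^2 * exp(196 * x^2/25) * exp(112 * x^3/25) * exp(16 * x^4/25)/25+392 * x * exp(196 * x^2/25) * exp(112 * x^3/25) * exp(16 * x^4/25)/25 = exp(4*x^2*(2*x + 7)^2/25) + C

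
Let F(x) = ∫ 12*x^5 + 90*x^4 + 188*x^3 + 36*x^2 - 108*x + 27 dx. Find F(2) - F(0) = 1390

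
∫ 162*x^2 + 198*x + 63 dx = 54*x^3 + 99*x^2 + 63*x + C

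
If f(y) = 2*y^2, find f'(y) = 4*y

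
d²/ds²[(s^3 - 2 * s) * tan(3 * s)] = 18*s^3*tan(3*s)^3 + 18*s^3*tan(3*s) + 18*s^2*tan(3*s)^2 + 18*s^2 - 36*s*tan(3*s)^3 - 30*s*tan(3*s) - 12*tan(3*s)^2 - 12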